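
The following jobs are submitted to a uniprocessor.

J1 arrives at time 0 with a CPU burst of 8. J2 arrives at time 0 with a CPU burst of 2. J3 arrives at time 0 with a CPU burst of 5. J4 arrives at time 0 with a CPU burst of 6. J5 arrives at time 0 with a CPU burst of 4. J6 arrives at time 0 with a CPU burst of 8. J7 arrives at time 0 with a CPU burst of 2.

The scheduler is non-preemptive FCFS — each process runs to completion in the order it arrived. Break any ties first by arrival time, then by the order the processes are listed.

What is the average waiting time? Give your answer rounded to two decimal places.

16.00

Gantt: | J1 0-8 | J2 8-10 | J3 10-15 | J4 15-21 | J5 21-25 | J6 25-33 | J7 33-35 |
Completion: J1=8  J2=10  J3=15  J4=21  J5=25  J6=33  J7=35
Waiting times: J1=0, J2=8, J3=10, J4=15, J5=21, J6=25, J7=33
Average waiting = (0+8+10+15+21+25+33) / 7 = 112/7 = 16.00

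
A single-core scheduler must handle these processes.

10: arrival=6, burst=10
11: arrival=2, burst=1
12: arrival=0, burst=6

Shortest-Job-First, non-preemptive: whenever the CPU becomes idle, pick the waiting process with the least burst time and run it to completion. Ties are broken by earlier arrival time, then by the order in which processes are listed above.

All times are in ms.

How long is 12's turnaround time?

6

Schedule: | 12 0-6 | 11 6-7 | 10 7-17 |
Completion: 10=17  11=7  12=6
Turnaround(12) = completion − arrival = 6 − 0 = 6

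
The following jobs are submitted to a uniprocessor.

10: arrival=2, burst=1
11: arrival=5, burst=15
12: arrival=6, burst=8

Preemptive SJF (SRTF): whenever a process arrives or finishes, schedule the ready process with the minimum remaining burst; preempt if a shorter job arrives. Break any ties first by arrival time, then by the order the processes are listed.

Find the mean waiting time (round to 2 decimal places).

2.67

Gantt: | idle 0-2 | 10 2-3 | idle 3-5 | 11 5-6 | 12 6-14 | 11 14-28 |
Completion: 10=3  11=28  12=14
Turnaround (C−A): 10=1  11=23  12=8
Waiting times: 10=0, 11=8, 12=0
Average waiting = (0+8+0) / 3 = 8/3 = 2.67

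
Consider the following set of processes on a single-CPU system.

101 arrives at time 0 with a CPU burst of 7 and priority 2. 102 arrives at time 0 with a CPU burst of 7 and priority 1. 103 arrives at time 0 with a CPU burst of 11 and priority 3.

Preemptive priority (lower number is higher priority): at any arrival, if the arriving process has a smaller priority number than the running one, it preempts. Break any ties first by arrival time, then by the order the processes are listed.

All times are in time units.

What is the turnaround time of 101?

Gantt: | 102 0-7 | 101 7-14 | 103 14-25 |
Completion: 101=14  102=7  103=25
Turnaround (C−A): 101=14  102=7  103=25
Turnaround(101) = completion − arrival = 14 − 0 = 14

14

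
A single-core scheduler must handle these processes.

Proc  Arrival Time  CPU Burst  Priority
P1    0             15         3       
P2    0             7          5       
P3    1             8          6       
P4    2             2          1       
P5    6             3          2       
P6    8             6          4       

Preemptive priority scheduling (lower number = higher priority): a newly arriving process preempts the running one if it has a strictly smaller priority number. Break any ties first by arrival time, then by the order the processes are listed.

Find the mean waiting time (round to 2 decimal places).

Schedule: | P1 0-2 | P4 2-4 | P1 4-6 | P5 6-9 | P1 9-20 | P6 20-26 | P2 26-33 | P3 33-41 |
Completion: P1=20  P2=33  P3=41  P4=4  P5=9  P6=26
Turnaround (C−A): P1=20  P2=33  P3=40  P4=2  P5=3  P6=18
Waiting times: P1=5, P2=26, P3=32, P4=0, P5=0, P6=12
Average waiting = (5+26+32+0+0+12) / 6 = 75/6 = 12.50

12.50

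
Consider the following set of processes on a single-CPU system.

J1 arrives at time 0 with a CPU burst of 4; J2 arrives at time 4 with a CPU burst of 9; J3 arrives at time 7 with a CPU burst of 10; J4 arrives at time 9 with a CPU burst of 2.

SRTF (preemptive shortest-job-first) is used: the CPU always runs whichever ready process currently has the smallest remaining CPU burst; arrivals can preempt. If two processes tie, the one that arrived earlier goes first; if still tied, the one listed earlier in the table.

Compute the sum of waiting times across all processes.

Timeline: | J1 0-4 | J2 4-9 | J4 9-11 | J2 11-15 | J3 15-25 |
Completion: J1=4  J2=15  J3=25  J4=11
Turnaround (C−A): J1=4  J2=11  J3=18  J4=2
Waiting = turnaround − burst: J1=0, J2=2, J3=8, J4=0
Total waiting = 0 + 2 + 8 + 0 = 10

10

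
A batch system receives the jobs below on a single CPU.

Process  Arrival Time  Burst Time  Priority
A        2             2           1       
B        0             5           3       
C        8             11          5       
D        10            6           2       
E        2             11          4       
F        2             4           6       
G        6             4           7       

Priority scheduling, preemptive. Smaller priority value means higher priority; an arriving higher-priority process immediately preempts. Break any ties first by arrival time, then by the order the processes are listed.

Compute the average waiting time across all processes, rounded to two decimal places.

Timeline: | B 0-2 | A 2-4 | B 4-7 | E 7-10 | D 10-16 | E 16-24 | C 24-35 | F 35-39 | G 39-43 |
Completion: A=4  B=7  C=35  D=16  E=24  F=39  G=43
Turnaround (C−A): A=2  B=7  C=27  D=6  E=22  F=37  G=37
Waiting times: A=0, B=2, C=16, D=0, E=11, F=33, G=33
Average waiting = (0+2+16+0+11+33+33) / 7 = 95/7 = 13.57

13.57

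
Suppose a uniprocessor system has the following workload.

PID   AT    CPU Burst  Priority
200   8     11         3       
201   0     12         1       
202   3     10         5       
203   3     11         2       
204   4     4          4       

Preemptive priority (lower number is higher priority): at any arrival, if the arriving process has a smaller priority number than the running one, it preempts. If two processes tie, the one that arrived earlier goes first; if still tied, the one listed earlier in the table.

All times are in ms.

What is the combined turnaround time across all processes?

137

Timeline: | 201 0-12 | 203 12-23 | 200 23-34 | 204 34-38 | 202 38-48 |
Completion: 200=34  201=12  202=48  203=23  204=38
Turnaround (C−A): 200=26  201=12  202=45  203=20  204=34
Turnaround = completion − arrival: 200=26, 201=12, 202=45, 203=20, 204=34
Total turnaround = 26 + 12 + 45 + 20 + 34 = 137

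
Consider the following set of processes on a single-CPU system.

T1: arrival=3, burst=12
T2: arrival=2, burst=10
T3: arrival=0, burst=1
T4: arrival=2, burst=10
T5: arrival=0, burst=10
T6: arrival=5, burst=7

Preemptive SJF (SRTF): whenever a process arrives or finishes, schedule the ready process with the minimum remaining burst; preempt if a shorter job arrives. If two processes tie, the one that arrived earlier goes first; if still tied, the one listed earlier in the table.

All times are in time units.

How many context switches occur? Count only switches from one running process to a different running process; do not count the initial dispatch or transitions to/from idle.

5

Timeline: | T3 0-1 | T5 1-11 | T6 11-18 | T2 18-28 | T4 28-38 | T1 38-50 |
Completion: T1=50  T2=28  T3=1  T4=38  T5=11  T6=18
Turnaround (C−A): T1=47  T2=26  T3=1  T4=36  T5=11  T6=13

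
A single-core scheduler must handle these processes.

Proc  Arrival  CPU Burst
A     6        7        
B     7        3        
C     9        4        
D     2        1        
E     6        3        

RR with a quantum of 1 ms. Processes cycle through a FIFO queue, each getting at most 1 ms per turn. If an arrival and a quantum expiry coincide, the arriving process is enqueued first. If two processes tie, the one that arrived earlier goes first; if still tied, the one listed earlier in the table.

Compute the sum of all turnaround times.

Gantt: | idle 0-2 | D 2-3 | idle 3-6 | A 6-7 | E 7-8 | B 8-9 | A 9-10 | E 10-11 | C 11-12 | B 12-13 | A 13-14 | E 14-15 | C 15-16 | B 16-17 | A 17-18 | C 18-19 | A 19-20 | C 20-21 | A 21-23 |
Completion: A=23  B=17  C=21  D=3  E=15
Turnaround (C−A): A=17  B=10  C=12  D=1  E=9
Turnaround = completion − arrival: A=17, B=10, C=12, D=1, E=9
Total turnaround = 17 + 10 + 12 + 1 + 9 = 49

49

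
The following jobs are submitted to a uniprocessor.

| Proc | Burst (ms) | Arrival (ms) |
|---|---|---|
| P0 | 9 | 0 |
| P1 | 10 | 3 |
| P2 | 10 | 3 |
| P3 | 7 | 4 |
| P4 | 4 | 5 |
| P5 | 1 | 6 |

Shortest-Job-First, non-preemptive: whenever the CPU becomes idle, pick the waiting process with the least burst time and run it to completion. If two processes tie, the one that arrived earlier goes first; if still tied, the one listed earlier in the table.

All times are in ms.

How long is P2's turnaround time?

38

Schedule: | P0 0-9 | P5 9-10 | P4 10-14 | P3 14-21 | P1 21-31 | P2 31-41 |
Completion: P0=9  P1=31  P2=41  P3=21  P4=14  P5=10
Turnaround(P2) = completion − arrival = 41 − 3 = 38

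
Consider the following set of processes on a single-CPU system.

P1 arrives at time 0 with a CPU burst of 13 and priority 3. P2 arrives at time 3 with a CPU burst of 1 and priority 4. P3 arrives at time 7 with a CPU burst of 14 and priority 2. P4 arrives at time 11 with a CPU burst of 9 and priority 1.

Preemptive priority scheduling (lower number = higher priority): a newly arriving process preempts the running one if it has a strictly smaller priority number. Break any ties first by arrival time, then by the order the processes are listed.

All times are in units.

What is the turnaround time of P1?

Schedule: | P1 0-7 | P3 7-11 | P4 11-20 | P3 20-30 | P1 30-36 | P2 36-37 |
Completion: P1=36  P2=37  P3=30  P4=20
Turnaround(P1) = completion − arrival = 36 − 0 = 36

36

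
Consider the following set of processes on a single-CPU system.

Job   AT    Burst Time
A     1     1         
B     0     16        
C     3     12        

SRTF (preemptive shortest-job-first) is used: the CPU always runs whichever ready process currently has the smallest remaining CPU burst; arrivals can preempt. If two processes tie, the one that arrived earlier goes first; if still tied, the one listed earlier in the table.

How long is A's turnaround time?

Gantt: | B 0-1 | A 1-2 | B 2-3 | C 3-15 | B 15-29 |
Completion: A=2  B=29  C=15
Turnaround (C−A): A=1  B=29  C=12
Turnaround(A) = completion − arrival = 2 − 1 = 1

1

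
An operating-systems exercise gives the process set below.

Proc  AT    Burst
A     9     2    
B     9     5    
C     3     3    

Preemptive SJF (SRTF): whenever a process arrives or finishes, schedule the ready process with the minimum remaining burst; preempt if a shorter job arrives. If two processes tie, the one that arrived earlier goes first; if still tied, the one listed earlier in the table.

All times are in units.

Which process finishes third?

Gantt: | idle 0-3 | C 3-6 | idle 6-9 | A 9-11 | B 11-16 |
Completion: A=11  B=16  C=6
Finish order: C → A → B

B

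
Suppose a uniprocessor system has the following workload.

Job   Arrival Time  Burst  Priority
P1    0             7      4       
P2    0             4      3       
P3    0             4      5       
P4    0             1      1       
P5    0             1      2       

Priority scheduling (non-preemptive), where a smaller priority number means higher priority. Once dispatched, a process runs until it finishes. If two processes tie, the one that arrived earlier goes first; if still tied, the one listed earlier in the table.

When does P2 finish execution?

6

Gantt: | P4 0-1 | P5 1-2 | P2 2-6 | P1 6-13 | P3 13-17 |
Completion: P1=13  P2=6  P3=17  P4=1  P5=2
Turnaround (C−A): P1=13  P2=6  P3=17  P4=1  P5=2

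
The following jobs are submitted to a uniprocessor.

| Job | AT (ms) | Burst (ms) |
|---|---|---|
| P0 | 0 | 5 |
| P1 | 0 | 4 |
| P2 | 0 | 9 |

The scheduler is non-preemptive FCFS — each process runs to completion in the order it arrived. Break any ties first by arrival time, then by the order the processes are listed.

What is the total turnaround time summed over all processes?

32

Timeline: | P0 0-5 | P1 5-9 | P2 9-18 |
Completion: P0=5  P1=9  P2=18
Turnaround (C−A): P0=5  P1=9  P2=18
Turnaround = completion − arrival: P0=5, P1=9, P2=18
Total turnaround = 5 + 9 + 18 = 32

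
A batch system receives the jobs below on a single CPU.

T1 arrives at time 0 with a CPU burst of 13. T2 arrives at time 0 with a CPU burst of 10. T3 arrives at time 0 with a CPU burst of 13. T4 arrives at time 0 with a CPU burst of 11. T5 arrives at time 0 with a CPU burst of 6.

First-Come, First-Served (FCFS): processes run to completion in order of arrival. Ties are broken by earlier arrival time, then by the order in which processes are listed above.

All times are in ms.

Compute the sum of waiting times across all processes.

119

Schedule: | T1 0-13 | T2 13-23 | T3 23-36 | T4 36-47 | T5 47-53 |
Completion: T1=13  T2=23  T3=36  T4=47  T5=53
Turnaround (C−A): T1=13  T2=23  T3=36  T4=47  T5=53
Waiting = turnaround − burst: T1=0, T2=13, T3=23, T4=36, T5=47
Total waiting = 0 + 13 + 23 + 36 + 47 = 119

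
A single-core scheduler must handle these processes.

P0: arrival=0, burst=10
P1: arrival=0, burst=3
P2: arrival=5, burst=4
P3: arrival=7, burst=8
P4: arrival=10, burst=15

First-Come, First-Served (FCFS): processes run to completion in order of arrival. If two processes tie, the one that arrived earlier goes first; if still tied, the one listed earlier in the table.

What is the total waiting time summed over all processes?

Timeline: | P0 0-10 | P1 10-13 | P2 13-17 | P3 17-25 | P4 25-40 |
Completion: P0=10  P1=13  P2=17  P3=25  P4=40
Waiting = turnaround − burst: P0=0, P1=10, P2=8, P3=10, P4=15
Total waiting = 0 + 10 + 8 + 10 + 15 = 43

43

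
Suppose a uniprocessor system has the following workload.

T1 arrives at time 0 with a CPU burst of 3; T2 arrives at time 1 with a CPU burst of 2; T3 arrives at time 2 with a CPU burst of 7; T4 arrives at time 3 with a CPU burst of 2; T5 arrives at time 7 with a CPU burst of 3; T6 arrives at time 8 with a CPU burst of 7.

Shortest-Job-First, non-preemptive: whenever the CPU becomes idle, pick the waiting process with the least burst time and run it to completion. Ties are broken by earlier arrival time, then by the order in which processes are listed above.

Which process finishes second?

Timeline: | T1 0-3 | T2 3-5 | T4 5-7 | T5 7-10 | T3 10-17 | T6 17-24 |
Completion: T1=3  T2=5  T3=17  T4=7  T5=10  T6=24
Finish order: T1 → T2 → T4 → T5 → T3 → T6

T2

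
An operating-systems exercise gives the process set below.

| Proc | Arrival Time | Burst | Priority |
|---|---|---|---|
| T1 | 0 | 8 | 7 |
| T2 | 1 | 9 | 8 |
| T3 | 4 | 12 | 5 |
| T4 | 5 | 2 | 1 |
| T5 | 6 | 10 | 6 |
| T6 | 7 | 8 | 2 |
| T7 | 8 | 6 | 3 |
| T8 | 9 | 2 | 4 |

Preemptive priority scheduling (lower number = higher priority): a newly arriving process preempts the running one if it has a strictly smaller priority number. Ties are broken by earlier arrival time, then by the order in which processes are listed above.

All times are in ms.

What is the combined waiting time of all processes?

Schedule: | T1 0-4 | T3 4-5 | T4 5-7 | T6 7-15 | T7 15-21 | T8 21-23 | T3 23-34 | T5 34-44 | T1 44-48 | T2 48-57 |
Completion: T1=48  T2=57  T3=34  T4=7  T5=44  T6=15  T7=21  T8=23
Waiting = turnaround − burst: T1=40, T2=47, T3=18, T4=0, T5=28, T6=0, T7=7, T8=12
Total waiting = 40 + 47 + 18 + 0 + 28 + 0 + 7 + 12 = 152

152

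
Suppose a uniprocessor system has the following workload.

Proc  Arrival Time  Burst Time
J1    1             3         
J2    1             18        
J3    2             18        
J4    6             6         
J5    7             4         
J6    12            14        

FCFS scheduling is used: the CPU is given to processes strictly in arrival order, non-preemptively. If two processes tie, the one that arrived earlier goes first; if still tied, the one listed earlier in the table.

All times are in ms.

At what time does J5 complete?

Timeline: | idle 0-1 | J1 1-4 | J2 4-22 | J3 22-40 | J4 40-46 | J5 46-50 | J6 50-64 |
Completion: J1=4  J2=22  J3=40  J4=46  J5=50  J6=64
Turnaround (C−A): J1=3  J2=21  J3=38  J4=40  J5=43  J6=52

50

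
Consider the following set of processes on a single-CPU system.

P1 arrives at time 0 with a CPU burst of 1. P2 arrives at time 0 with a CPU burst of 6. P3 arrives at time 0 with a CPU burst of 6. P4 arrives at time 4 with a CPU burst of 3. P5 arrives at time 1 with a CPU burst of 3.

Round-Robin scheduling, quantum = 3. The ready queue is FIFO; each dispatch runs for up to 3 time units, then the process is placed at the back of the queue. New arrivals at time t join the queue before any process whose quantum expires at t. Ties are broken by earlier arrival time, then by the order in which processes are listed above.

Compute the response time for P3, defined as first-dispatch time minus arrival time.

Schedule: | P1 0-1 | P2 1-4 | P3 4-7 | P5 7-10 | P4 10-13 | P2 13-16 | P3 16-19 |
Completion: P1=1  P2=16  P3=19  P4=13  P5=10
Turnaround (C−A): P1=1  P2=16  P3=19  P4=9  P5=9
Response(P3) = first start − arrival = 4 − 0 = 4

4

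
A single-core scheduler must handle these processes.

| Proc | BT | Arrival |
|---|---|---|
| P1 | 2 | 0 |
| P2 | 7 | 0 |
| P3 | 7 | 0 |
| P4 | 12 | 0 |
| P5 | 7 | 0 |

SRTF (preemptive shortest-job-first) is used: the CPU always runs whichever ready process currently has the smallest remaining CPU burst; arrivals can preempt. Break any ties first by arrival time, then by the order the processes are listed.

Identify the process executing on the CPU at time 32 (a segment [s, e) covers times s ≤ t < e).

P4

Gantt: | P1 0-2 | P2 2-9 | P3 9-16 | P5 16-23 | P4 23-35 |
Completion: P1=2  P2=9  P3=16  P4=35  P5=23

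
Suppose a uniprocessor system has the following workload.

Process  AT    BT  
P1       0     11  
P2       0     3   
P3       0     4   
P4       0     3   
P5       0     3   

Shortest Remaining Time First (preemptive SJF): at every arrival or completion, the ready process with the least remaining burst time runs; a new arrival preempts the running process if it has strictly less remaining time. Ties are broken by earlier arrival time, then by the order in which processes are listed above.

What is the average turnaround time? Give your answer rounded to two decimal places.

11.00

Timeline: | P2 0-3 | P4 3-6 | P5 6-9 | P3 9-13 | P1 13-24 |
Completion: P1=24  P2=3  P3=13  P4=6  P5=9
Turnaround (C−A): P1=24  P2=3  P3=13  P4=6  P5=9
Turnaround times: P1=24, P2=3, P3=13, P4=6, P5=9
Average turnaround = (24+3+13+6+9) / 5 = 55/5 = 11.00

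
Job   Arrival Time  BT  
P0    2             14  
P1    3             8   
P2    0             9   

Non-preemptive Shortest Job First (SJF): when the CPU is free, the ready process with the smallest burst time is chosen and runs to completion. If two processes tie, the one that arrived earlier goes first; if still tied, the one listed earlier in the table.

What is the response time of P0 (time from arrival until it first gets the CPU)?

Timeline: | P2 0-9 | P1 9-17 | P0 17-31 |
Completion: P0=31  P1=17  P2=9
Response(P0) = first start − arrival = 17 − 2 = 15

15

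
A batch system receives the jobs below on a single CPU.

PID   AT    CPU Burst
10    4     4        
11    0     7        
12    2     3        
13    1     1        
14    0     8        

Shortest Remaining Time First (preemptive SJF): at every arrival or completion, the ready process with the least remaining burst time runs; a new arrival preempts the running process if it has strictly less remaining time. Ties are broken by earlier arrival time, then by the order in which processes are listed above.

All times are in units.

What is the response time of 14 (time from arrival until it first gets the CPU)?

Timeline: | 11 0-1 | 13 1-2 | 12 2-5 | 10 5-9 | 11 9-15 | 14 15-23 |
Completion: 10=9  11=15  12=5  13=2  14=23
Response(14) = first start − arrival = 15 − 0 = 15

15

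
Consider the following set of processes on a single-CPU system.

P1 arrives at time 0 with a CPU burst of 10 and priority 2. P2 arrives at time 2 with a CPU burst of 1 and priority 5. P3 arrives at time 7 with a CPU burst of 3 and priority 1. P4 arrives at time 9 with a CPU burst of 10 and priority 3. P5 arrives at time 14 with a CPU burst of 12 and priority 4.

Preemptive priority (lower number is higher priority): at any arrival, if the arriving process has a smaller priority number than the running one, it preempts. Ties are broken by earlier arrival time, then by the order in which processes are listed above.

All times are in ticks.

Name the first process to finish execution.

Timeline: | P1 0-7 | P3 7-10 | P1 10-13 | P4 13-23 | P5 23-35 | P2 35-36 |
Completion: P1=13  P2=36  P3=10  P4=23  P5=35
Finish order: P3 → P1 → P4 → P5 → P2

P3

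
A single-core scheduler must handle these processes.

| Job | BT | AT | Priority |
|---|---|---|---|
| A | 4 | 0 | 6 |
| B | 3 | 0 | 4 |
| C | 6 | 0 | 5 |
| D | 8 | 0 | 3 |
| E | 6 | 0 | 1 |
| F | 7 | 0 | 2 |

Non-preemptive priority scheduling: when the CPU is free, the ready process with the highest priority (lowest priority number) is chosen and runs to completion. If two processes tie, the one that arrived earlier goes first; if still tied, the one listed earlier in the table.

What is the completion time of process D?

Timeline: | E 0-6 | F 6-13 | D 13-21 | B 21-24 | C 24-30 | A 30-34 |
Completion: A=34  B=24  C=30  D=21  E=6  F=13

21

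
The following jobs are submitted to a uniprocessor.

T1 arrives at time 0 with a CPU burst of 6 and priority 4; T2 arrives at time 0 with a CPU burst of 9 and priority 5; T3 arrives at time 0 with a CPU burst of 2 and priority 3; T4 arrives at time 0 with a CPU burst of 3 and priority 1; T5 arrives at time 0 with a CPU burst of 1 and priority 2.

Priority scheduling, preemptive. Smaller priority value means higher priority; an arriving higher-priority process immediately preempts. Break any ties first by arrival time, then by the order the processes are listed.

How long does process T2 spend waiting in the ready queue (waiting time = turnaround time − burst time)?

Schedule: | T4 0-3 | T5 3-4 | T3 4-6 | T1 6-12 | T2 12-21 |
Completion: T1=12  T2=21  T3=6  T4=3  T5=4
Turnaround (C−A): T1=12  T2=21  T3=6  T4=3  T5=4
Waiting(T2) = turnaround − burst = 21 − 9 = 12

12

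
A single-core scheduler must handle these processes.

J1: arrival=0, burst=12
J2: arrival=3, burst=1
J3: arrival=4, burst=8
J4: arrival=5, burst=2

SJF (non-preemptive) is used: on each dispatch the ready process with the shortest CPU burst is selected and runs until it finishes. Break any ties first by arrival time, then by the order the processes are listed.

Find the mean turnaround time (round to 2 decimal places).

Gantt: | J1 0-12 | J2 12-13 | J4 13-15 | J3 15-23 |
Completion: J1=12  J2=13  J3=23  J4=15
Turnaround (C−A): J1=12  J2=10  J3=19  J4=10
Turnaround times: J1=12, J2=10, J3=19, J4=10
Average turnaround = (12+10+19+10) / 4 = 51/4 = 12.75

12.75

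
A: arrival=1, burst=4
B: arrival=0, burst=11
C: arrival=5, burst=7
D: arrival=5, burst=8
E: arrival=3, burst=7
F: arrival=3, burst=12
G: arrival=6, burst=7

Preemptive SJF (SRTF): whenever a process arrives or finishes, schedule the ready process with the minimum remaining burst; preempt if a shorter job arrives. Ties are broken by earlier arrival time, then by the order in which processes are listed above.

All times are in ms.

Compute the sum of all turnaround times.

173

Timeline: | B 0-1 | A 1-5 | E 5-12 | C 12-19 | G 19-26 | D 26-34 | B 34-44 | F 44-56 |
Completion: A=5  B=44  C=19  D=34  E=12  F=56  G=26
Turnaround (C−A): A=4  B=44  C=14  D=29  E=9  F=53  G=20
Turnaround = completion − arrival: A=4, B=44, C=14, D=29, E=9, F=53, G=20
Total turnaround = 4 + 44 + 14 + 29 + 9 + 53 + 20 = 173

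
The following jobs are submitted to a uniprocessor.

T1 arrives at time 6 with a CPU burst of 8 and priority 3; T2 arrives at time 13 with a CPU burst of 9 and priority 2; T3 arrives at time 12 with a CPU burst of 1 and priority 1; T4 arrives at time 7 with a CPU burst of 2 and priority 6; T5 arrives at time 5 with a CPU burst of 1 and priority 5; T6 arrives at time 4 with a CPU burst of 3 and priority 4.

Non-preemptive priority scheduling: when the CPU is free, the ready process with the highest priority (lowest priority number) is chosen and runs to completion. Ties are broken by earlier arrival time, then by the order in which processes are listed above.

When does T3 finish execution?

16

Gantt: | idle 0-4 | T6 4-7 | T1 7-15 | T3 15-16 | T2 16-25 | T5 25-26 | T4 26-28 |
Completion: T1=15  T2=25  T3=16  T4=28  T5=26  T6=7
Turnaround (C−A): T1=9  T2=12  T3=4  T4=21  T5=21  T6=3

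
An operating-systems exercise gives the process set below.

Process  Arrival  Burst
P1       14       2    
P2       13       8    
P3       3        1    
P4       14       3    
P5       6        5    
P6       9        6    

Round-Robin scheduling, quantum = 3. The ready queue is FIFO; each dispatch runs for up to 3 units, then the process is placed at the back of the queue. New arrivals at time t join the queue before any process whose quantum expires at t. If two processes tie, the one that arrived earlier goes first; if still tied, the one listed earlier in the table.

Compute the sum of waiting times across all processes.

28

Schedule: | idle 0-3 | P3 3-4 | idle 4-6 | P5 6-9 | P6 9-12 | P5 12-14 | P6 14-17 | P2 17-20 | P1 20-22 | P4 22-25 | P2 25-30 |
Completion: P1=22  P2=30  P3=4  P4=25  P5=14  P6=17
Waiting = turnaround − burst: P1=6, P2=9, P3=0, P4=8, P5=3, P6=2
Total waiting = 6 + 9 + 0 + 8 + 3 + 2 = 28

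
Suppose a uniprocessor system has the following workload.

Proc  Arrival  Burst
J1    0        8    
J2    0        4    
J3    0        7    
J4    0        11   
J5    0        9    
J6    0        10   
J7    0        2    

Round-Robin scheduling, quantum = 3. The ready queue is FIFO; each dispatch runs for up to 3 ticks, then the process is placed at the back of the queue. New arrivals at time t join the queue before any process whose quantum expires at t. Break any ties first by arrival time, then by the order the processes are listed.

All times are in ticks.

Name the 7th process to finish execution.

Gantt: | J1 0-3 | J2 3-6 | J3 6-9 | J4 9-12 | J5 12-15 | J6 15-18 | J7 18-20 | J1 20-23 | J2 23-24 | J3 24-27 | J4 27-30 | J5 30-33 | J6 33-36 | J1 36-38 | J3 38-39 | J4 39-42 | J5 42-45 | J6 45-48 | J4 48-50 | J6 50-51 |
Completion: J1=38  J2=24  J3=39  J4=50  J5=45  J6=51  J7=20
Turnaround (C−A): J1=38  J2=24  J3=39  J4=50  J5=45  J6=51  J7=20
Finish order: J7 → J2 → J1 → J3 → J5 → J4 → J6

J6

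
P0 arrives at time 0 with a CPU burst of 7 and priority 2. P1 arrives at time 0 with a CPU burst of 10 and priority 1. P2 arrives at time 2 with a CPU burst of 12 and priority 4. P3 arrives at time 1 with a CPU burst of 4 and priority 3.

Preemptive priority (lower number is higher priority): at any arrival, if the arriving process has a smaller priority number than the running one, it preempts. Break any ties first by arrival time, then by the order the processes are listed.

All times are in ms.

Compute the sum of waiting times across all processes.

45

Gantt: | P1 0-10 | P0 10-17 | P3 17-21 | P2 21-33 |
Completion: P0=17  P1=10  P2=33  P3=21
Waiting = turnaround − burst: P0=10, P1=0, P2=19, P3=16
Total waiting = 10 + 0 + 19 + 16 = 45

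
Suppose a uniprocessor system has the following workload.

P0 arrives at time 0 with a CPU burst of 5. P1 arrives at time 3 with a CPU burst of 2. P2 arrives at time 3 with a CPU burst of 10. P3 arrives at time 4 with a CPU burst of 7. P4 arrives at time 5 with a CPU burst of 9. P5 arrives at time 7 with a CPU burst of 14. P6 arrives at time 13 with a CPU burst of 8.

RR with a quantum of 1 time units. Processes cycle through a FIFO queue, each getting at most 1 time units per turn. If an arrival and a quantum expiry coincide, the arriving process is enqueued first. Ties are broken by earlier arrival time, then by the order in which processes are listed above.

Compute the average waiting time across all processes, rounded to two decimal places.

Timeline: | P0 0-3 | P1 3-4 | P2 4-5 | P0 5-6 | P3 6-7 | P1 7-8 | P4 8-9 | P2 9-10 | P0 10-11 | P5 11-12 | P3 12-13 | P4 13-14 | P2 14-15 | P5 15-16 | P6 16-17 | P3 17-18 | P4 18-19 | P2 19-20 | P5 20-21 | P6 21-22 | P3 22-23 | P4 23-24 | P2 24-25 | P5 25-26 | P6 26-27 | P3 27-28 | P4 28-29 | P2 29-30 | P5 30-31 | P6 31-32 | P3 32-33 | P4 33-34 | P2 34-35 | P5 35-36 | P6 36-37 | P3 37-38 | P4 38-39 | P2 39-40 | P5 40-41 | P6 41-42 | P4 42-43 | P2 43-44 | P5 44-45 | P6 45-46 | P4 46-47 | P2 47-48 | P5 48-49 | P6 49-50 | P5 50-55 |
Completion: P0=11  P1=8  P2=48  P3=38  P4=47  P5=55  P6=50
Waiting times: P0=6, P1=3, P2=35, P3=27, P4=33, P5=34, P6=29
Average waiting = (6+3+35+27+33+34+29) / 7 = 167/7 = 23.86

23.86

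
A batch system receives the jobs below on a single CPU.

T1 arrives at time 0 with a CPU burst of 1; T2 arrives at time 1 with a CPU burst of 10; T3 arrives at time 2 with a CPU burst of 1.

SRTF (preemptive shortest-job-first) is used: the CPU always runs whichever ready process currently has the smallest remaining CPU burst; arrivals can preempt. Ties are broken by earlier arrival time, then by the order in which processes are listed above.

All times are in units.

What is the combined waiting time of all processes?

Gantt: | T1 0-1 | T2 1-2 | T3 2-3 | T2 3-12 |
Completion: T1=1  T2=12  T3=3
Turnaround (C−A): T1=1  T2=11  T3=1
Waiting = turnaround − burst: T1=0, T2=1, T3=0
Total waiting = 0 + 1 + 0 = 1

1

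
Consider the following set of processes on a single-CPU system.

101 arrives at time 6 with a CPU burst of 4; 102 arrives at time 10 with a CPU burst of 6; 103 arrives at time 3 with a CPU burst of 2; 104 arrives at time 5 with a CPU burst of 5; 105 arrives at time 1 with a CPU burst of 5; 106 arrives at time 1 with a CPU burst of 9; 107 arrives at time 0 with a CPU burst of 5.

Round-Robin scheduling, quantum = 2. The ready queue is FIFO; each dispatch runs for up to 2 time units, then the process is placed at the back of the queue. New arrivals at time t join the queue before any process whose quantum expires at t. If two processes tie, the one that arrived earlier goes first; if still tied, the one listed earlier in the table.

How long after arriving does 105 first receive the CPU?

1

Schedule: | 107 0-2 | 105 2-4 | 106 4-6 | 107 6-8 | 103 8-10 | 105 10-12 | 104 12-14 | 101 14-16 | 106 16-18 | 107 18-19 | 102 19-21 | 105 21-22 | 104 22-24 | 101 24-26 | 106 26-28 | 102 28-30 | 104 30-31 | 106 31-33 | 102 33-35 | 106 35-36 |
Completion: 101=26  102=35  103=10  104=31  105=22  106=36  107=19
Turnaround (C−A): 101=20  102=25  103=7  104=26  105=21  106=35  107=19
Response(105) = first start − arrival = 2 − 1 = 1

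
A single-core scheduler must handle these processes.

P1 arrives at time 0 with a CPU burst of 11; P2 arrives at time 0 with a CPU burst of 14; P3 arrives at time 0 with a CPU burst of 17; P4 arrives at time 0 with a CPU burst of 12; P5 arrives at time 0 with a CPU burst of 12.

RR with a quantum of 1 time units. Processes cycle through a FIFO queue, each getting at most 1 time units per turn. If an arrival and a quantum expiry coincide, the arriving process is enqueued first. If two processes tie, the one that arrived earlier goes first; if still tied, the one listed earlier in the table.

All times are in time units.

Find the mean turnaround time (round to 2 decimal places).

59.20

Gantt: | P1 0-1 | P2 1-2 | P3 2-3 | P4 3-4 | P5 4-5 | P1 5-6 | P2 6-7 | P3 7-8 | P4 8-9 | P5 9-10 | P1 10-11 | P2 11-12 | P3 12-13 | P4 13-14 | P5 14-15 | P1 15-16 | P2 16-17 | P3 17-18 | P4 18-19 | P5 19-20 | P1 20-21 | P2 21-22 | P3 22-23 | P4 23-24 | P5 24-25 | P1 25-26 | P2 26-27 | P3 27-28 | P4 28-29 | P5 29-30 | P1 30-31 | P2 31-32 | P3 32-33 | P4 33-34 | P5 34-35 | P1 35-36 | P2 36-37 | P3 37-38 | P4 38-39 | P5 39-40 | P1 40-41 | P2 41-42 | P3 42-43 | P4 43-44 | P5 44-45 | P1 45-46 | P2 46-47 | P3 47-48 | P4 48-49 | P5 49-50 | P1 50-51 | P2 51-52 | P3 52-53 | P4 53-54 | P5 54-55 | P2 55-56 | P3 56-57 | P4 57-58 | P5 58-59 | P2 59-60 | P3 60-61 | P2 61-62 | P3 62-66 |
Completion: P1=51  P2=62  P3=66  P4=58  P5=59
Turnaround times: P1=51, P2=62, P3=66, P4=58, P5=59
Average turnaround = (51+62+66+58+59) / 5 = 296/5 = 59.20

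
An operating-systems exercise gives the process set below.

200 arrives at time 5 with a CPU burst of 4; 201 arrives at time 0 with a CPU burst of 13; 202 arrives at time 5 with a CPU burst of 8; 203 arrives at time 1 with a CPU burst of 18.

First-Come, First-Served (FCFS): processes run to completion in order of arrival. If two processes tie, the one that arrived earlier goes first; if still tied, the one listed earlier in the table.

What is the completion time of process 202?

43

Schedule: | 201 0-13 | 203 13-31 | 200 31-35 | 202 35-43 |
Completion: 200=35  201=13  202=43  203=31
Turnaround (C−A): 200=30  201=13  202=38  203=30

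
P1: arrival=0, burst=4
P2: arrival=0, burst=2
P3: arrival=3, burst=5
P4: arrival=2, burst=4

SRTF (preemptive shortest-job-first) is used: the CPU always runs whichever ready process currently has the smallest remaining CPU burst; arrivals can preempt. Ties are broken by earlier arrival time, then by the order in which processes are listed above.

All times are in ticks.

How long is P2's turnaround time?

2

Timeline: | P2 0-2 | P1 2-6 | P4 6-10 | P3 10-15 |
Completion: P1=6  P2=2  P3=15  P4=10
Turnaround (C−A): P1=6  P2=2  P3=12  P4=8
Turnaround(P2) = completion − arrival = 2 − 0 = 2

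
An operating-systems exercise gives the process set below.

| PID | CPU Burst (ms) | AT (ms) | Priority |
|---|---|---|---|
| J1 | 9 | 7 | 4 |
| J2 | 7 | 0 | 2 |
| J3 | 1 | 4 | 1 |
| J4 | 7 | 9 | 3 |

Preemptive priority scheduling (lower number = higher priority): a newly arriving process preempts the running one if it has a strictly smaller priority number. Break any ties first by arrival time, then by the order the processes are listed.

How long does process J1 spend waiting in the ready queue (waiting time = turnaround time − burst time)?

Timeline: | J2 0-4 | J3 4-5 | J2 5-8 | J1 8-9 | J4 9-16 | J1 16-24 |
Completion: J1=24  J2=8  J3=5  J4=16
Waiting(J1) = turnaround − burst = 17 − 9 = 8

8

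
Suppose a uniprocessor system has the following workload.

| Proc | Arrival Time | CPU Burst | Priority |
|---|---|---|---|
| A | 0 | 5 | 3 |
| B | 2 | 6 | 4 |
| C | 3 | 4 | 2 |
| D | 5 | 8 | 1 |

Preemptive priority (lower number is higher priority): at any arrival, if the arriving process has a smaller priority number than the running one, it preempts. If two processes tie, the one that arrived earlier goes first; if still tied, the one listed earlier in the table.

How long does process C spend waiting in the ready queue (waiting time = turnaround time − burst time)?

Timeline: | A 0-3 | C 3-5 | D 5-13 | C 13-15 | A 15-17 | B 17-23 |
Completion: A=17  B=23  C=15  D=13
Waiting(C) = turnaround − burst = 12 − 4 = 8

8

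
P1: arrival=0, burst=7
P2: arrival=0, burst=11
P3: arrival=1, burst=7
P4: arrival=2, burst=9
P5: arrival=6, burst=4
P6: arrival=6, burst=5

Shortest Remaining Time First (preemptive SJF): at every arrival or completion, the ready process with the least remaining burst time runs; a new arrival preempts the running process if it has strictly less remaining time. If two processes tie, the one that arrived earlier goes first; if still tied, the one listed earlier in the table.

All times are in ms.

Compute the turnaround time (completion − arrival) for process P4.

30

Gantt: | P1 0-7 | P5 7-11 | P6 11-16 | P3 16-23 | P4 23-32 | P2 32-43 |
Completion: P1=7  P2=43  P3=23  P4=32  P5=11  P6=16
Turnaround(P4) = completion − arrival = 32 − 2 = 30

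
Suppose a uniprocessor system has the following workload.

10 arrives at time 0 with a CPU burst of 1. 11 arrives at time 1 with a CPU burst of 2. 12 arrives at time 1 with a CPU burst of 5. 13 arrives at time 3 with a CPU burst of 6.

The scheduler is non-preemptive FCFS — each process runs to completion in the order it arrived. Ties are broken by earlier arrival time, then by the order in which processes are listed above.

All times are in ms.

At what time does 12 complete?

8

Schedule: | 10 0-1 | 11 1-3 | 12 3-8 | 13 8-14 |
Completion: 10=1  11=3  12=8  13=14
Turnaround (C−A): 10=1  11=2  12=7  13=11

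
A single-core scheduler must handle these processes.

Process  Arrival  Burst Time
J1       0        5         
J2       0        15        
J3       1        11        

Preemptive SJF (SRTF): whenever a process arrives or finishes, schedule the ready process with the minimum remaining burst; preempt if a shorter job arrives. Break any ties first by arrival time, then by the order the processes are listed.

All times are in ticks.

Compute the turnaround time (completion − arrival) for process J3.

15

Timeline: | J1 0-5 | J3 5-16 | J2 16-31 |
Completion: J1=5  J2=31  J3=16
Turnaround (C−A): J1=5  J2=31  J3=15
Turnaround(J3) = completion − arrival = 16 − 1 = 15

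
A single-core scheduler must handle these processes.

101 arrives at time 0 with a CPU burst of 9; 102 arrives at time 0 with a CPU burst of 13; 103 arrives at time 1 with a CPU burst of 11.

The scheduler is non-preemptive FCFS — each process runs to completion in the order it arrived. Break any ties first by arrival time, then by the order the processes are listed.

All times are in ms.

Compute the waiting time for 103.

Timeline: | 101 0-9 | 102 9-22 | 103 22-33 |
Completion: 101=9  102=22  103=33
Turnaround (C−A): 101=9  102=22  103=32
Waiting(103) = turnaround − burst = 32 − 11 = 21

21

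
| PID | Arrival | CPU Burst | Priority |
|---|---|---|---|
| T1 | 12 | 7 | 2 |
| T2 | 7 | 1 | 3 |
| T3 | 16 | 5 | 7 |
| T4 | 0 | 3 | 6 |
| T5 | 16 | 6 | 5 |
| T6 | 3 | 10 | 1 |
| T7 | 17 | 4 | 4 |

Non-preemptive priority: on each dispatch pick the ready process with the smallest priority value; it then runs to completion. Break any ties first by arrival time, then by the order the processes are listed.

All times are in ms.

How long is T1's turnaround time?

8

Timeline: | T4 0-3 | T6 3-13 | T1 13-20 | T2 20-21 | T7 21-25 | T5 25-31 | T3 31-36 |
Completion: T1=20  T2=21  T3=36  T4=3  T5=31  T6=13  T7=25
Turnaround (C−A): T1=8  T2=14  T3=20  T4=3  T5=15  T6=10  T7=8
Turnaround(T1) = completion − arrival = 20 − 12 = 8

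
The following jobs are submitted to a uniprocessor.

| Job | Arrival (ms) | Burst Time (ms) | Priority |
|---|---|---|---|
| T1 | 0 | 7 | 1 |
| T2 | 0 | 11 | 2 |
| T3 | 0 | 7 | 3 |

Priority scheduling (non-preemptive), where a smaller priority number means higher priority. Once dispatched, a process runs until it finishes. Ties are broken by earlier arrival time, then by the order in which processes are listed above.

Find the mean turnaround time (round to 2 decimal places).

Schedule: | T1 0-7 | T2 7-18 | T3 18-25 |
Completion: T1=7  T2=18  T3=25
Turnaround times: T1=7, T2=18, T3=25
Average turnaround = (7+18+25) / 3 = 50/3 = 16.67

16.67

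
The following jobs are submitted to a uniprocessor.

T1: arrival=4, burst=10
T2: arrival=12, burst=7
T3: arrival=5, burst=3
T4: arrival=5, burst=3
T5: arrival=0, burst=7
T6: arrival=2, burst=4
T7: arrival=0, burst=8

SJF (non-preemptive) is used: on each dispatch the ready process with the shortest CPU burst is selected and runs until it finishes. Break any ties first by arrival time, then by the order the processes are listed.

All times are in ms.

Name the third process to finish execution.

Timeline: | T5 0-7 | T3 7-10 | T4 10-13 | T6 13-17 | T2 17-24 | T7 24-32 | T1 32-42 |
Completion: T1=42  T2=24  T3=10  T4=13  T5=7  T6=17  T7=32
Turnaround (C−A): T1=38  T2=12  T3=5  T4=8  T5=7  T6=15  T7=32
Finish order: T5 → T3 → T4 → T6 → T2 → T7 → T1

T4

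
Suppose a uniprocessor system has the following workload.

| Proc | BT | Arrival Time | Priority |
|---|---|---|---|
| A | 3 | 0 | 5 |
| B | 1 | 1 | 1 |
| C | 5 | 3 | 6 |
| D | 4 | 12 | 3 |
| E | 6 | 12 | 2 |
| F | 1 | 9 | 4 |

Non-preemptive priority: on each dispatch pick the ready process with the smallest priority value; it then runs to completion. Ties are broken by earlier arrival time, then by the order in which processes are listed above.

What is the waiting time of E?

0

Gantt: | A 0-3 | B 3-4 | C 4-9 | F 9-10 | idle 10-12 | E 12-18 | D 18-22 |
Completion: A=3  B=4  C=9  D=22  E=18  F=10
Turnaround (C−A): A=3  B=3  C=6  D=10  E=6  F=1
Waiting(E) = turnaround − burst = 6 − 6 = 0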